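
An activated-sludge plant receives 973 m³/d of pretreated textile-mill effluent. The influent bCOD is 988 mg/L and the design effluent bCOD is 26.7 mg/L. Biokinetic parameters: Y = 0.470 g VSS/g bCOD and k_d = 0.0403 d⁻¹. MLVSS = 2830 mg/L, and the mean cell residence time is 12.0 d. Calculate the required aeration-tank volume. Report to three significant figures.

From the SRT design equation V = Y Q (S₀−S) θ_c / [X (1 + k_d θ_c)] = 0.470 × 973 × (988 − 26.7) × 12.0 / [2830 × (1 + 0.0403 × 12.0)] = 5.28×10^6 / 4199 = 1256 m³.

V ≈ 1260 m³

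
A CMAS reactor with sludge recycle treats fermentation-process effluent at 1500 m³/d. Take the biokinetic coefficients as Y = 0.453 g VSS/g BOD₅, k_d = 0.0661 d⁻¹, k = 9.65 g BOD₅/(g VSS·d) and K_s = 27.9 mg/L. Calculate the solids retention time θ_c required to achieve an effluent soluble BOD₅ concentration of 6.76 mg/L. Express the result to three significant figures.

At the target effluent, Y k S/(K_s+S) = 0.453×9.65×6.76/34.66 = 0.8526 d⁻¹.
θ_c = 1/(μ − k_d) = 1/(0.8526 − 0.0661) = 1/0.7865 = 1.271 d.

θ_c ≈ 1.27 d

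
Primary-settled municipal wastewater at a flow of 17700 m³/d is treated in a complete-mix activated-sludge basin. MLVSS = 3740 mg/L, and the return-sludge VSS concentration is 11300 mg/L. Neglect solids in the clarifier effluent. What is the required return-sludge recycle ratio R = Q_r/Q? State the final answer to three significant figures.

R ≈ 0.495

Mass balance around the secondary clarifier (neglecting effluent solids): R = X / (X_r − X) = 3740 / (11300 − 3740) = 0.4947.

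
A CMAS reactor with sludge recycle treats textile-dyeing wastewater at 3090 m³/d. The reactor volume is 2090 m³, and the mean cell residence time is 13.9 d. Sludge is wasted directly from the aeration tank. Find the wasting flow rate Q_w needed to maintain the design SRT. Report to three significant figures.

Wasting from the aeration tank: Q_w = V / θ_c = 2090 / 13.9 = 150.4 m³/d.

Q_w ≈ 150 m³/d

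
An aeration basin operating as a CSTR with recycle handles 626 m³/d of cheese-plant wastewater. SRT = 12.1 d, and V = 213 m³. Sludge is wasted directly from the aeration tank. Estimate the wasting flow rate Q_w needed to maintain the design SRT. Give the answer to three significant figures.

Q_w ≈ 17.6 m³/d

With mixed-liquor wasting, θ_c = V/Q_w, so Q_w = V/θ_c = 213.0/12.1 = 17.60 m³/d.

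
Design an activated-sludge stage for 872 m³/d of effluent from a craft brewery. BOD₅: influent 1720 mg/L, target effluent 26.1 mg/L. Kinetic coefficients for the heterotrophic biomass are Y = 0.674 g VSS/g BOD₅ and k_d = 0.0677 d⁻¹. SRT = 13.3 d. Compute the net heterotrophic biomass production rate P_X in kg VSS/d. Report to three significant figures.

P_X ≈ 524 kg VSS/d

The observed yield is Y_obs = Y/(1 + k_d·θ_c) = 0.674 / (1 + 0.0677 × 13.3) = 0.674 / 1.900 = 0.3547 g VSS per g BOD₅ removed.
Q·(S₀ − S) = 872 × (1720 − 26.1) × 10⁻³ = 1477 kg/d removed.
P_X = Y_obs · Q(S₀ − S) = 0.3547 × 1477 = 523.9 kg VSS/d.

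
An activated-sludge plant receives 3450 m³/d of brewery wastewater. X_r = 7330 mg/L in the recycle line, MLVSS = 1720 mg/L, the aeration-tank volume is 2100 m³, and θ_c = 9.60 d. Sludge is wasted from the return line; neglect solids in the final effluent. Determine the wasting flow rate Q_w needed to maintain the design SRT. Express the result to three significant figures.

Q_w ≈ 51.3 m³/d

θ_c = V·X/(Q_w·X_r) when wasting from the recycle, so Q_w = V·X/(θ_c·X_r) = 2100 × 1720 / (9.60 × 7330) = 51.33 m³/d.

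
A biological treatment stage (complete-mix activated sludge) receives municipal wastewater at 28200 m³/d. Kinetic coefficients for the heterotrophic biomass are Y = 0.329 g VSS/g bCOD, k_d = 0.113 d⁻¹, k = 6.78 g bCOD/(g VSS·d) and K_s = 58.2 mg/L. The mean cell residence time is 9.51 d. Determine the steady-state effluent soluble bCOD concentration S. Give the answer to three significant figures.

S ≈ 6.31 mg/L

For a completely mixed reactor with recycle the Lawrence–McCarty relation gives S = K_s·(1 + k_d·θ_c) / [θ_c·(Y·k − k_d) − 1] = 58.2 × (1 + 0.113 × 9.51) / [9.51 × (0.329 × 6.78 − 0.113) − 1] = 120.7 / 19.14 = 6.309 mg/L.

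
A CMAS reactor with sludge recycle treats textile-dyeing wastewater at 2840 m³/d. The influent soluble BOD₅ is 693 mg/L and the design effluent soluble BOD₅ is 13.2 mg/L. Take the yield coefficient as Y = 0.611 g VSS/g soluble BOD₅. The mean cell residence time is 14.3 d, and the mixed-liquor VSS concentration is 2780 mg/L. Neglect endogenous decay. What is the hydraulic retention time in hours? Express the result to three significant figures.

V·X = Y·Q·ΔS·θ_c gives V = 0.611 × 2840 × (693 − 13.2) × 14.3 / 2780 = 6068 m³.
HRT = V/Q = 6068 m³ / 2840 m³·d⁻¹ = 2.137 d × 24 = 51.28 h.

τ ≈ 51.3 h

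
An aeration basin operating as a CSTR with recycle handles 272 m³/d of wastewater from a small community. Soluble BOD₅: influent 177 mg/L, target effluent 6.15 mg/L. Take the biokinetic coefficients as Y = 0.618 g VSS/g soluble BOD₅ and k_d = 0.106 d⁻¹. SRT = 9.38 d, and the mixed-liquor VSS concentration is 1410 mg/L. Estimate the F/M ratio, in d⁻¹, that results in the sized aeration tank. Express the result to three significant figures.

Rearranging the biomass balance for a CMAS with decay, V = Y·Q·ΔS·θ_c / [X·(1+k_d θ_c)] = 0.618 × 272 × (177 − 6.15) × 9.38 / [1410 × (1 + 0.106 × 9.38)] = 2.69×10^5 / 2812 = 95.80 m³.
F/M = applied load / biomass = Q·S₀/(V·X) = 272 × 177 / (95.80 × 1410) = 0.3564 d⁻¹.

F/M ≈ 0.356 d⁻¹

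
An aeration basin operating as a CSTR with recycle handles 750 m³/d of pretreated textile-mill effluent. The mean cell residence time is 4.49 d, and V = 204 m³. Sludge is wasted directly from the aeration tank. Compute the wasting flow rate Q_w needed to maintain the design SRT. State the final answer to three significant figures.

With mixed-liquor wasting, θ_c = V/Q_w, so Q_w = V/θ_c = 204.0/4.49 = 45.43 m³/d.

Q_w ≈ 45.4 m³/d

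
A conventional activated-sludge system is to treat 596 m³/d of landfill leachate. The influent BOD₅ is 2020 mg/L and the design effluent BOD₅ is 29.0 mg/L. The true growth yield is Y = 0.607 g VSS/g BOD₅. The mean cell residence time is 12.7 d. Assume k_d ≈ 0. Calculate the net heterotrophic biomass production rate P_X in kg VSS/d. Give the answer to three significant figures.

No decay correction is needed, so Y_obs = Y = 0.607.
Mass of BOD₅ removed per day: Q(S₀ − S) = 596 × 1991 g/m³ = 1187 kg/d.
So the net sludge growth is P_X = 0.6070 × 1187 = 720.3 kg VSS/d.

P_X ≈ 720 kg VSS/d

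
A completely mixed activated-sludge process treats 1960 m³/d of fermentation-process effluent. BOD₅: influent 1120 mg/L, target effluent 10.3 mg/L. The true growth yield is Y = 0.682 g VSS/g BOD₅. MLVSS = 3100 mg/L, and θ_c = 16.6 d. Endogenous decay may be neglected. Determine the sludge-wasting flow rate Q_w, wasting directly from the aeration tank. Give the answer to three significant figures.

Q_w ≈ 479 m³/d

V·X = Y·Q·ΔS·θ_c gives V = 0.682 × 1960 × (1120 − 10.3) × 16.6 / 3100 = 7943 m³.
For wasting at MLVSS concentration, Q_w = V/θ_c = 7943/16.6 = 478.5 m³/d.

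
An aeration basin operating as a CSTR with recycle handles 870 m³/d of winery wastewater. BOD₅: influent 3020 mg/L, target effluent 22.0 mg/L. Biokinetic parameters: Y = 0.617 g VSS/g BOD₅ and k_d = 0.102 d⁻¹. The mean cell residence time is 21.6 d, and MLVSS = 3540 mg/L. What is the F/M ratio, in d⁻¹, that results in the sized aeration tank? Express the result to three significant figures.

F/M ≈ 0.242 d⁻¹

From the SRT design equation V = Y Q (S₀−S) θ_c / [X (1 + k_d θ_c)] = 0.617 × 870 × (3020 − 22.0) × 21.6 / [3540 × (1 + 0.102 × 21.6)] = 3.48×10^7 / 11339 = 3066 m³.
F/M = Q·S₀ / (V·X) = 870 × 3020 / (3066 × 3540) = 0.2421 g BOD₅·(g VSS·d)⁻¹.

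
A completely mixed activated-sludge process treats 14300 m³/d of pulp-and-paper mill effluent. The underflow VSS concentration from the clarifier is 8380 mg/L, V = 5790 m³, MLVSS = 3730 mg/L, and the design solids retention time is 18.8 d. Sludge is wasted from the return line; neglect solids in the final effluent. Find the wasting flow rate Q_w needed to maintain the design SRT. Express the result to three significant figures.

Wasting from the return line (neglecting effluent solids): Q_w = V·X / (θ_c·X_r) = 5790 × 3730 / (18.8 × 8380) = 137.1 m³/d.

Q_w ≈ 137 m³/d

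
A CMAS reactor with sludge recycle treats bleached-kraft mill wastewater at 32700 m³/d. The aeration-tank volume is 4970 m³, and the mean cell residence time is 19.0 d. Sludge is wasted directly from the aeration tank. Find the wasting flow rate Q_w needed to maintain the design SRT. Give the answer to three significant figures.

With mixed-liquor wasting, θ_c = V/Q_w, so Q_w = V/θ_c = 4970/19.0 = 261.6 m³/d.

Q_w ≈ 262 m³/d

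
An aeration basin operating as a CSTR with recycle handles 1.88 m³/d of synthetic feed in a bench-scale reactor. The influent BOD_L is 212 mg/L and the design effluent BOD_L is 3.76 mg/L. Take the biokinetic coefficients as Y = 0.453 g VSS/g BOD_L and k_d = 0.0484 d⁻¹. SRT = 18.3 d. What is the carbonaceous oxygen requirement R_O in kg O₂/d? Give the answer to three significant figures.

R_O ≈ 0.258 kg O₂/d

Y_obs = Y / (1 + k_d θ_c) = 0.453 / (1 + 0.0484 × 18.3) = 0.453 / 1.886 = 0.2402.
Mass of BOD_L removed per day: Q(S₀ − S) = 1.88 × 208.2 g/m³ = 0.3915 kg/d.
P_X = Y_obs·Q·(S₀ − S) = 0.2402 × 0.3915 = 0.09405 kg VSS/d.
R_O = Q·(S₀ − S) − 1.42·P_X = 0.3915 − 1.42 × 0.09405 = 0.2579 kg O₂/d.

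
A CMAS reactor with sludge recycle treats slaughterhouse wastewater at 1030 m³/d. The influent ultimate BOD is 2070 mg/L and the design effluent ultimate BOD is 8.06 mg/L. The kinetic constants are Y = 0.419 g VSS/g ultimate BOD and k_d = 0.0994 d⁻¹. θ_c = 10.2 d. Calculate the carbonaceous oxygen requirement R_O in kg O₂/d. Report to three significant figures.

Observed yield with endogenous decay: Y_obs = Y / (1 + k_d·θ_c) = 0.419 / (1 + 0.0994 × 10.2) = 0.419 / 2.014 = 0.2081 g VSS/g ultimate BOD.
ΔS = 2070 − 8.06 = 2062 mg/L, so the substrate removal rate is 1030 × 2062/1000 = 2124 kg ultimate BOD/d.
Biomass synthesised: P_X = Y_obs × 2124 = 441.9 kg VSS/d.
Carbonaceous O₂ demand = substrate oxidised − cell-mass equivalent = 2124 − 1.42 × 441.9 = 1496 kg O₂/d.

R_O ≈ 1500 kg O₂/d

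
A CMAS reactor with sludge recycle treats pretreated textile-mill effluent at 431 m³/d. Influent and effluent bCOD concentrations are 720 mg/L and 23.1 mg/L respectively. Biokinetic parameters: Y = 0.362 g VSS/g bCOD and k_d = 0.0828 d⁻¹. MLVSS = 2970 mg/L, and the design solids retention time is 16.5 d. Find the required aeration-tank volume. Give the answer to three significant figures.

Steady-state biomass mass balance: V·X·(1 + k_d·θ_c) = Y·Q·(S₀ − S)·θ_c, so V = 0.362 × 431 × (720 − 23.1) × 16.5 / [2970 × (1 + 0.0828 × 16.5)] = 1.79×10^6 / 7028 = 255.3 m³.

V ≈ 255 m³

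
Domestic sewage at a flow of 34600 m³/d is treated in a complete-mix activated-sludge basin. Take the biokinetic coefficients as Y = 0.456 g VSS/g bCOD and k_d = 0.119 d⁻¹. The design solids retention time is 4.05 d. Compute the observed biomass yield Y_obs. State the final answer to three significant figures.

Y_obs ≈ 0.308 g VSS/g bCOD

Observed yield with endogenous decay: Y_obs = Y / (1 + k_d·θ_c) = 0.456 / (1 + 0.119 × 4.05) = 0.456 / 1.482 = 0.3077 g VSS/g bCOD.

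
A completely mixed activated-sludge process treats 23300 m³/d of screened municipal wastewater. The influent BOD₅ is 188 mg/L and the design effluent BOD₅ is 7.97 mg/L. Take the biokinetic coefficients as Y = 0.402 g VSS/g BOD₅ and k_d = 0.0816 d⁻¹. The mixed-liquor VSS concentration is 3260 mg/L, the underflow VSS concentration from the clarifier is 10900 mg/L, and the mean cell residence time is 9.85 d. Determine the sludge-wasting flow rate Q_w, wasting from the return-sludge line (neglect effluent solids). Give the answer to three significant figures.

From the SRT design equation V = Y Q (S₀−S) θ_c / [X (1 + k_d θ_c)] = 0.402 × 23300 × (188 − 7.97) × 9.85 / [3260 × (1 + 0.0816 × 9.85)] = 1.66×10^7 / 5880 = 2825 m³.
Q_w = (V·X)/(θ_c X_r) = 2825 × 3260 / (9.85 × 10900) = 85.77 m³/d.

Q_w ≈ 85.8 m³/d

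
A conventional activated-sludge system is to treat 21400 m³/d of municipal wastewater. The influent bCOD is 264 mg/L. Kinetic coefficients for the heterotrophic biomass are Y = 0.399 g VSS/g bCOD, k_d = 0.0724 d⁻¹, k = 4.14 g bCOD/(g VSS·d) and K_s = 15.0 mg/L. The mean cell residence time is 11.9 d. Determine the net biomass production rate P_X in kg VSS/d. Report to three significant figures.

From the Monod/SRT balance for a CMAS, S = K_s·(1+k_d θ_c)/[θ_c·(Y k − k_d) − 1] = 15.0 × (1 + 0.0724 × 11.9) / [11.9 × (0.399 × 4.14 − 0.0724) − 1] = 27.92 / 17.80 = 1.569 mg/L.
The observed yield is Y_obs = Y/(1 + k_d·θ_c) = 0.399 / (1 + 0.0724 × 11.9) = 0.399 / 1.862 = 0.2143 g VSS per g bCOD removed.
Substrate removed = Q·(S₀ − S) = 21400 m³/d × (264 − 1.57) g/m³ = 5.62×10^6 g/d = 5616 kg/d.
Net biomass production P_X = Y_obs × Q·(S₀ − S) = 0.2143 × 5616 = 1204 kg VSS/d.

P_X ≈ 1200 kg VSS/d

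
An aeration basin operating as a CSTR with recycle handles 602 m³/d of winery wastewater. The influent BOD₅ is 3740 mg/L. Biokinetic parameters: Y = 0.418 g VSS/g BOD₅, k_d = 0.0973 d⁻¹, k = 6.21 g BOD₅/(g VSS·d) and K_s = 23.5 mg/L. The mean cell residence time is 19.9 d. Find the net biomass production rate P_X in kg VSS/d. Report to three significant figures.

From the Monod/SRT balance for a CMAS, S = K_s·(1+k_d θ_c)/[θ_c·(Y k − k_d) − 1] = 23.5 × (1 + 0.0973 × 19.9) / [19.9 × (0.418 × 6.21 − 0.0973) − 1] = 69.00 / 48.72 = 1.416 mg/L.
Correct the yield for decay: Y_obs = Y/(1 + k_d θ_c) = 0.418 / (1 + 0.0973 × 19.9) = 0.418 / 2.936 = 0.1424.
ΔS = 3740 − 1.42 = 3739 mg/L, so the substrate removal rate is 602 × 3739/1000 = 2251 kg BOD₅/d.
Net biomass production P_X = Y_obs × Q·(S₀ − S) = 0.1424 × 2251 = 320.4 kg VSS/d.

P_X ≈ 320 kg VSS/d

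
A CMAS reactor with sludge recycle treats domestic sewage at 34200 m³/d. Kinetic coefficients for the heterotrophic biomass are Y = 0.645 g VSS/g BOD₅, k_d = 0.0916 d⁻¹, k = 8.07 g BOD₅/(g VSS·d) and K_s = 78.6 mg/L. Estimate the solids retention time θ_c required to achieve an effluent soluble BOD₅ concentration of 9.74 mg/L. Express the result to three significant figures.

From 1/θ_c = Y·k·S/(K_s + S) − k_d: Y·k·S/(K_s+S) = 0.645 × 8.07 × 9.74 / (78.6 + 9.74) = 0.5739 d⁻¹.
Then 1/θ_c = μ − k_d = 0.5739 − 0.0916 = 0.4823 d⁻¹, giving θ_c = 2.073 d.

θ_c ≈ 2.07 d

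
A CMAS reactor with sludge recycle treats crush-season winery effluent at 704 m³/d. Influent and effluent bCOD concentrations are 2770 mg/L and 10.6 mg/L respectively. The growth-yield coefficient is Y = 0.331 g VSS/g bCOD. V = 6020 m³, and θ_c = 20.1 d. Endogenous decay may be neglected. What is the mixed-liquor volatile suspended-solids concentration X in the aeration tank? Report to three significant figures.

X ≈ 2150 mg/L

X = Y·Q·ΔS·θ_c / V = 0.331 × 704 × (2770 − 10.6) × 20.1 / 6020 = 2147 mg/L.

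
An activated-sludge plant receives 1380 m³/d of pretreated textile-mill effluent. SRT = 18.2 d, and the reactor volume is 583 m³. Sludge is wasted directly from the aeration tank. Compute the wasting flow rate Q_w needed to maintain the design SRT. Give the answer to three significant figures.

Wasting from the aeration tank: Q_w = V / θ_c = 583.0 / 18.2 = 32.03 m³/d.

Q_w ≈ 32.0 m³/d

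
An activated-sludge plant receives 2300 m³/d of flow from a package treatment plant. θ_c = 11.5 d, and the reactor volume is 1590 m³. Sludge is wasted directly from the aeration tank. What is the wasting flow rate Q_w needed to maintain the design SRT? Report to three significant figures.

With mixed-liquor wasting, θ_c = V/Q_w, so Q_w = V/θ_c = 1590/11.5 = 138.3 m³/d.

Q_w ≈ 138 m³/d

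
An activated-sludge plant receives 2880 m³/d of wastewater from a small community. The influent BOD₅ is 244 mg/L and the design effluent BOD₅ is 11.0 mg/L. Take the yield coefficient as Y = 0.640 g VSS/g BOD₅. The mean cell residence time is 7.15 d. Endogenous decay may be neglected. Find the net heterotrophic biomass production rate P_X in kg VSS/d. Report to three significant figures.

P_X ≈ 429 kg VSS/d

Since k_d ≈ 0, Y_obs = Y = 0.640 g VSS/g BOD₅.
Substrate removed = Q·(S₀ − S) = 2880 m³/d × (244 − 11.0) g/m³ = 6.71×10^5 g/d = 671.0 kg/d.
So the net sludge growth is P_X = 0.6400 × 671.0 = 429.5 kg VSS/d.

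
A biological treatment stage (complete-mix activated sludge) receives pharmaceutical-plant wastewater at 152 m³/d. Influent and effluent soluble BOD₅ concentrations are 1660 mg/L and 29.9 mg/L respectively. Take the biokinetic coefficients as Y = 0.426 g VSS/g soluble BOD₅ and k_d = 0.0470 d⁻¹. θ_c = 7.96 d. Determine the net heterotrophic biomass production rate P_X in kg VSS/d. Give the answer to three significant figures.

The observed yield is Y_obs = Y/(1 + k_d·θ_c) = 0.426 / (1 + 0.0470 × 7.96) = 0.426 / 1.374 = 0.3100 g VSS per g soluble BOD₅ removed.
Substrate removed = Q·(S₀ − S) = 152 m³/d × (1660 − 29.9) g/m³ = 2.48×10^5 g/d = 247.8 kg/d.
So the net sludge growth is P_X = 0.3100 × 247.8 = 76.81 kg VSS/d.

P_X ≈ 76.8 kg VSS/d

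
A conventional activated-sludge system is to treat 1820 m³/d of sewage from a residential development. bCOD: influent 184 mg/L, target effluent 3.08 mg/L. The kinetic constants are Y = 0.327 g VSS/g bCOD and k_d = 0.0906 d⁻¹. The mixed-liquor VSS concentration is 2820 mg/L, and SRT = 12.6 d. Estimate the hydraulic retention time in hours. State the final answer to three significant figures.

τ ≈ 2.96 h

From the SRT design equation V = Y Q (S₀−S) θ_c / [X (1 + k_d θ_c)] = 0.327 × 1820 × (184 − 3.08) × 12.6 / [2820 × (1 + 0.0906 × 12.6)] = 1.36×10^6 / 6039 = 224.6 m³.
Hydraulic retention time τ = V/Q = 224.6 / 1820 = 0.1234 d = 2.962 h.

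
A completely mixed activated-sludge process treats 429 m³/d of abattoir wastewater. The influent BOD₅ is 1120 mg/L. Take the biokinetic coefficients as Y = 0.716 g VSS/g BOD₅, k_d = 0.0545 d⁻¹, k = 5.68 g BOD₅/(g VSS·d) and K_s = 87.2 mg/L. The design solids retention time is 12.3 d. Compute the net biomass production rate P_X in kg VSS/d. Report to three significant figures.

P_X ≈ 205 kg VSS/d

For a completely mixed reactor with recycle the Lawrence–McCarty relation gives S = K_s·(1 + k_d·θ_c) / [θ_c·(Y·k − k_d) − 1] = 87.2 × (1 + 0.0545 × 12.3) / [12.3 × (0.716 × 5.68 − 0.0545) − 1] = 145.7 / 48.35 = 3.012 mg/L.
Y_obs = Y / (1 + k_d θ_c) = 0.716 / (1 + 0.0545 × 12.3) = 0.716 / 1.670 = 0.4287.
ΔS = 1120 − 3.01 = 1117 mg/L, so the substrate removal rate is 429 × 1117/1000 = 479.2 kg BOD₅/d.
So the net sludge growth is P_X = 0.4287 × 479.2 = 205.4 kg VSS/d.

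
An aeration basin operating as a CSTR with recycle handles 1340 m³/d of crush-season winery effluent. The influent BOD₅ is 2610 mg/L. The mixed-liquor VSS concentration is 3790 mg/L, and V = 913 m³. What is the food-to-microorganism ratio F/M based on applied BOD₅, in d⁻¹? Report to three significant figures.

F/M ≈ 1.01 d⁻¹

F/M = Q·S₀ / (V·X) = 1340 × 2610 / (913.0 × 3790) = 1.011 g BOD₅·(g VSS·d)⁻¹.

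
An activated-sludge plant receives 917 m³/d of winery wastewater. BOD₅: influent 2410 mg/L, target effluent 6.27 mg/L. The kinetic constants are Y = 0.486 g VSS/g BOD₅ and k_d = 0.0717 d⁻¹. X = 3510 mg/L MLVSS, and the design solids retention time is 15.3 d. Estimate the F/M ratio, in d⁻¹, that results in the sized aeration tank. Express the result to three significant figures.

Steady-state biomass mass balance: V·X·(1 + k_d·θ_c) = Y·Q·(S₀ − S)·θ_c, so V = 0.486 × 917 × (2410 − 6.27) × 15.3 / [3510 × (1 + 0.0717 × 15.3)] = 1.64×10^7 / 7361 = 2227 m³.
F/M = Q·S₀ / (V·X) = 917 × 2410 / (2227 × 3510) = 0.2828 g BOD₅·(g VSS·d)⁻¹.

F/M ≈ 0.283 d⁻¹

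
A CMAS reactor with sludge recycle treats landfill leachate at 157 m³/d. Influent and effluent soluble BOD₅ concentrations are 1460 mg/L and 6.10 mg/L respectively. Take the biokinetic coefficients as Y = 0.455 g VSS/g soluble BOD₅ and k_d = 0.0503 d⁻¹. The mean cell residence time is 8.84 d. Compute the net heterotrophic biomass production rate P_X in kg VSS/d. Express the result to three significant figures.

P_X ≈ 71.9 kg VSS/d

Correct the yield for decay: Y_obs = Y/(1 + k_d θ_c) = 0.455 / (1 + 0.0503 × 8.84) = 0.455 / 1.445 = 0.3150.
Q·(S₀ − S) = 157 × (1460 − 6.10) × 10⁻³ = 228.3 kg/d removed.
P_X = Y_obs · Q(S₀ − S) = 0.3150 × 228.3 = 71.89 kg VSS/d.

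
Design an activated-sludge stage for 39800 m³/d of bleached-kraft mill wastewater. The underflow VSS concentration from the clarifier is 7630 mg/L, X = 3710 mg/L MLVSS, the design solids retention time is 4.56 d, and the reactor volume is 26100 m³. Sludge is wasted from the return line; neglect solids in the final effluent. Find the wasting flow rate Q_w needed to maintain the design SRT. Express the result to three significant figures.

Q_w ≈ 2780 m³/d

Q_w = (V·X)/(θ_c X_r) = 26100 × 3710 / (4.56 × 7630) = 2783 m³/d.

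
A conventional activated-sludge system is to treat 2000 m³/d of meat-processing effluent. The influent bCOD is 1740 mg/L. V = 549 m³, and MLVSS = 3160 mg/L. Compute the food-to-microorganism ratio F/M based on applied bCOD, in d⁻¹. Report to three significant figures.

F/M = Q·S₀ / (V·X) = 2000 × 1740 / (549.0 × 3160) = 2.006 g bCOD·(g VSS·d)⁻¹.

F/M ≈ 2.01 d⁻¹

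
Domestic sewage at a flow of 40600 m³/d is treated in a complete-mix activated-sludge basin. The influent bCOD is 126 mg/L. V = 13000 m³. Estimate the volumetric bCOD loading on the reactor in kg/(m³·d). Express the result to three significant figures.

L_v ≈ 0.394 kg bCOD/(m³·d)

Applied bCOD load per unit volume = Q·S₀/V = (40600 × 126/1000)/13000 = 0.3935 kg bCOD·m⁻³·d⁻¹.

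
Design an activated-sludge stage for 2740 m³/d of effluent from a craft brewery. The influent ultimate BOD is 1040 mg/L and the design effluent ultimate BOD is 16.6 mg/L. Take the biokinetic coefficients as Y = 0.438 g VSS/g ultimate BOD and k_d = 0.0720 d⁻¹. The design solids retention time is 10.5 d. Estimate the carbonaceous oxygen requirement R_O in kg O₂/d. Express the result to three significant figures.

Y_obs = Y / (1 + k_d θ_c) = 0.438 / (1 + 0.0720 × 10.5) = 0.438 / 1.756 = 0.2494.
Mass of ultimate BOD removed per day: Q(S₀ − S) = 2740 × 1023 g/m³ = 2804 kg/d.
Biomass synthesised: P_X = Y_obs × 2804 = 699.4 kg VSS/d.
Carbonaceous O₂ demand = substrate oxidised − cell-mass equivalent = 2804 − 1.42 × 699.4 = 1811 kg O₂/d.

R_O ≈ 1810 kg O₂/d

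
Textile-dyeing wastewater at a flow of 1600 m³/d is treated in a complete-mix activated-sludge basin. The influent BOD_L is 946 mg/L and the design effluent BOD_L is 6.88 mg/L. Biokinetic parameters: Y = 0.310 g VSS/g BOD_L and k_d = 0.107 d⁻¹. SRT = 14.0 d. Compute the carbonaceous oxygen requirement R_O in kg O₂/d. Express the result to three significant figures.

R_O ≈ 1240 kg O₂/d

Correct the yield for decay: Y_obs = Y/(1 + k_d θ_c) = 0.310 / (1 + 0.107 × 14.0) = 0.310 / 2.498 = 0.1241.
Substrate removed = Q·(S₀ − S) = 1600 m³/d × (946 − 6.88) g/m³ = 1.5×10^6 g/d = 1503 kg/d.
P_X = Y_obs·Q·(S₀ − S) = 0.1241 × 1503 = 186.5 kg VSS/d.
Carbonaceous O₂ demand = substrate oxidised − cell-mass equivalent = 1503 − 1.42 × 186.5 = 1238 kg O₂/d.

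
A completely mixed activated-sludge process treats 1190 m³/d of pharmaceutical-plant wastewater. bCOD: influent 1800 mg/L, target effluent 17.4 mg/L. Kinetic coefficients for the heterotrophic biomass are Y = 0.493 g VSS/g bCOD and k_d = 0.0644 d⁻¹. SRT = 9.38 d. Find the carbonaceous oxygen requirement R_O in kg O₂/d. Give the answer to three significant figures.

Observed yield with endogenous decay: Y_obs = Y / (1 + k_d·θ_c) = 0.493 / (1 + 0.0644 × 9.38) = 0.493 / 1.604 = 0.3073 g VSS/g bCOD.
Substrate removed = Q·(S₀ − S) = 1190 m³/d × (1800 − 17.4) g/m³ = 2.12×10^6 g/d = 2121 kg/d.
Biomass synthesised: P_X = Y_obs × 2121 = 652.0 kg VSS/d.
R_O = Q·ΔS − 1.42 P_X = 2121 − 925.8 = 1196 kg O₂/d.

R_O ≈ 1200 kg O₂/d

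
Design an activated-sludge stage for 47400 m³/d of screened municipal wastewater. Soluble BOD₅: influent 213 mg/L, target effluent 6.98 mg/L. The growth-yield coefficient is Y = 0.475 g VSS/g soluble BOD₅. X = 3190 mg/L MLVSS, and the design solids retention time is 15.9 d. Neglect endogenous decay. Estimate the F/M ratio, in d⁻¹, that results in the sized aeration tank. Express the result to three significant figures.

With k_d = 0 the design equation reduces to V = Y Q (S₀−S) θ_c / X = 0.475 × 47400 × (213 − 6.98) × 15.9 / 3190 = 23120 m³.
Food-to-microorganism ratio F/M = Q S₀ / (V X) = 47400 × 213 / (23120 × 3190) = 0.1369 d⁻¹.

F/M ≈ 0.137 d⁻¹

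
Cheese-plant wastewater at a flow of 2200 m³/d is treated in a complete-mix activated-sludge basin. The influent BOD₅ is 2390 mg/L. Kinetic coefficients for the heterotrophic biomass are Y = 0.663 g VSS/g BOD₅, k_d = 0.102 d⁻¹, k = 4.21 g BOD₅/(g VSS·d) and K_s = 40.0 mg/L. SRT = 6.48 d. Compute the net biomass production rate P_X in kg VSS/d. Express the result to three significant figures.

P_X ≈ 2100 kg VSS/d

From the Monod/SRT balance for a CMAS, S = K_s·(1+k_d θ_c)/[θ_c·(Y k − k_d) − 1] = 40.0 × (1 + 0.102 × 6.48) / [6.48 × (0.663 × 4.21 − 0.102) − 1] = 66.44 / 16.43 = 4.045 mg/L.
Observed yield with endogenous decay: Y_obs = Y / (1 + k_d·θ_c) = 0.663 / (1 + 0.102 × 6.48) = 0.663 / 1.661 = 0.3992 g VSS/g BOD₅.
ΔS = 2390 − 4.04 = 2386 mg/L, so the substrate removal rate is 2200 × 2386/1000 = 5249 kg BOD₅/d.
Net biomass production P_X = Y_obs × Q·(S₀ − S) = 0.3992 × 5249 = 2095 kg VSS/d.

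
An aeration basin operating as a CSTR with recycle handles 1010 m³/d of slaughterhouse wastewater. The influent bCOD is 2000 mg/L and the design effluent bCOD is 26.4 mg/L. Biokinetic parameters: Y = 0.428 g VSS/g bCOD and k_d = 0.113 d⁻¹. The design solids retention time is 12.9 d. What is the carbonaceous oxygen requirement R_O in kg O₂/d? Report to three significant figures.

R_O ≈ 1500 kg O₂/d

Y_obs = Y / (1 + k_d θ_c) = 0.428 / (1 + 0.113 × 12.9) = 0.428 / 2.458 = 0.1741.
ΔS = 2000 − 26.4 = 1974 mg/L, so the substrate removal rate is 1010 × 1974/1000 = 1993 kg bCOD/d.
Net sludge production P_X = 0.1741 × 1993 = 347.1 kg VSS/d.
Carbonaceous O₂ demand = substrate oxidised − cell-mass equivalent = 1993 − 1.42 × 347.1 = 1500 kg O₂/d.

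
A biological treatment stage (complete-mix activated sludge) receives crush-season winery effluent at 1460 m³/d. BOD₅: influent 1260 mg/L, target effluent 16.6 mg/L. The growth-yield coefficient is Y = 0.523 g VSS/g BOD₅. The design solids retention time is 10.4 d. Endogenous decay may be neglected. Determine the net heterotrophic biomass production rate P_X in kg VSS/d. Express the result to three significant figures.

P_X ≈ 949 kg VSS/d

No decay correction is needed, so Y_obs = Y = 0.523.
Q·(S₀ − S) = 1460 × (1260 − 16.6) × 10⁻³ = 1815 kg/d removed.
Biomass produced: P_X = Y_obs·Q·ΔS = 0.5230 × 1815 ≈ 949.4 kg VSS/d.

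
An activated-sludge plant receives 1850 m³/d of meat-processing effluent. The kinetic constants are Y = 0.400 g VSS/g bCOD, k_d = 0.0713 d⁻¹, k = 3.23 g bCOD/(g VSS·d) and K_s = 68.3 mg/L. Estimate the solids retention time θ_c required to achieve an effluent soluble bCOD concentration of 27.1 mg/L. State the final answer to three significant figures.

From 1/θ_c = Y·k·S/(K_s + S) − k_d: Y·k·S/(K_s+S) = 0.400 × 3.23 × 27.1 / (68.3 + 27.1) = 0.3670 d⁻¹.
θ_c = 1/(μ − k_d) = 1/(0.3670 − 0.0713) = 1/0.2957 = 3.382 d.

θ_c ≈ 3.38 d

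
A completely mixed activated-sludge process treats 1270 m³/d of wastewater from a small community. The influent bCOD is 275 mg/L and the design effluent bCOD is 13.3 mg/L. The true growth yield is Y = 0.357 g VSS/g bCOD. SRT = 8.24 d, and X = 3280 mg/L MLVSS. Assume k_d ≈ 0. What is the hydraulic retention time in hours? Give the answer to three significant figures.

τ ≈ 5.63 h

Biomass mass balance (decay neglected): V·X = Y·Q·(S₀ − S)·θ_c, so V = 0.357 × 1270 × (275 − 13.3) × 8.24 / 3280 = 298.1 m³.
HRT = V/Q = 298.1 m³ / 1270 m³·d⁻¹ = 0.2347 d × 24 = 5.633 h.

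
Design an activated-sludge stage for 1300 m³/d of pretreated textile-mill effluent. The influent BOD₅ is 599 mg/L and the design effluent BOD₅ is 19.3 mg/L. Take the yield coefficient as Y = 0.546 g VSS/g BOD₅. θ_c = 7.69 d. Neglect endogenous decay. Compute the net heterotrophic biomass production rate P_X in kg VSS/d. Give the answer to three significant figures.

No decay correction is needed, so Y_obs = Y = 0.546.
Substrate removed = Q·(S₀ − S) = 1300 m³/d × (599 − 19.3) g/m³ = 7.54×10^5 g/d = 753.6 kg/d.
So the net sludge growth is P_X = 0.5460 × 753.6 = 411.5 kg VSS/d.

P_X ≈ 411 kg VSS/d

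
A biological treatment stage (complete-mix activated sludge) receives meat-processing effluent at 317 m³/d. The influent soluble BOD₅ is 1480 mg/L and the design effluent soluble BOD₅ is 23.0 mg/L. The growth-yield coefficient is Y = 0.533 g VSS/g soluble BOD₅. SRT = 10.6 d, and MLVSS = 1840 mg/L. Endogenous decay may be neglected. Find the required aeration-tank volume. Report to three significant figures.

V ≈ 1420 m³

Biomass mass balance (decay neglected): V·X = Y·Q·(S₀ − S)·θ_c, so V = 0.533 × 317 × (1480 − 23.0) × 10.6 / 1840 = 1418 m³.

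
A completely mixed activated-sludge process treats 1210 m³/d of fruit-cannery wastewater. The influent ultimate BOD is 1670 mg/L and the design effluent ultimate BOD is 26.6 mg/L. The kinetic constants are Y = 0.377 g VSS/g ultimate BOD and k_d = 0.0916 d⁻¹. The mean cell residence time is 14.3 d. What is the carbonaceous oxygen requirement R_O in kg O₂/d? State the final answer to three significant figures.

R_O ≈ 1530 kg O₂/d

Observed yield with endogenous decay: Y_obs = Y / (1 + k_d·θ_c) = 0.377 / (1 + 0.0916 × 14.3) = 0.377 / 2.310 = 0.1632 g VSS/g ultimate BOD.
Mass of ultimate BOD removed per day: Q(S₀ − S) = 1210 × 1643 g/m³ = 1989 kg/d.
P_X = Y_obs·Q·(S₀ − S) = 0.1632 × 1989 = 324.5 kg VSS/d.
R_O = Q·ΔS − 1.42 P_X = 1989 − 460.9 = 1528 kg O₂/d.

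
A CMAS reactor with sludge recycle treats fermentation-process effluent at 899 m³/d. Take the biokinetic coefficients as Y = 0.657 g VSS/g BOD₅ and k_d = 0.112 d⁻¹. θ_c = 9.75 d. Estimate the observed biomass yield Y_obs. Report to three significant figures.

Y_obs = Y / (1 + k_d θ_c) = 0.657 / (1 + 0.112 × 9.75) = 0.657 / 2.092 = 0.3141.

Y_obs ≈ 0.314 g VSS/g BOD₅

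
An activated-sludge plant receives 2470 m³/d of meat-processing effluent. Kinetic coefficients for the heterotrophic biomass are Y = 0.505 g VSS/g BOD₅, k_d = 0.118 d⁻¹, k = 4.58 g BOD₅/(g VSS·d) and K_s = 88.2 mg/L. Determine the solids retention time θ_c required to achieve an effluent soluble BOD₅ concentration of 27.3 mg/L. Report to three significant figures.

θ_c ≈ 2.33 d

From 1/θ_c = Y·k·S/(K_s + S) − k_d: Y·k·S/(K_s+S) = 0.505 × 4.58 × 27.3 / (88.2 + 27.3) = 0.5467 d⁻¹.
θ_c = 1/(μ − k_d) = 1/(0.5467 − 0.118) = 1/0.4287 = 2.333 d.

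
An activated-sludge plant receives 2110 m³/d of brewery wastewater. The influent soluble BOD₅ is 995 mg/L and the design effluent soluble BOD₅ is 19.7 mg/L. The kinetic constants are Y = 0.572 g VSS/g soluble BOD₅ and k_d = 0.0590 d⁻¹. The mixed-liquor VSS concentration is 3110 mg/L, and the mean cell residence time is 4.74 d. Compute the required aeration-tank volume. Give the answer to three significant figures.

Rearranging the biomass balance for a CMAS with decay, V = Y·Q·ΔS·θ_c / [X·(1+k_d θ_c)] = 0.572 × 2110 × (995 − 19.7) × 4.74 / [3110 × (1 + 0.0590 × 4.74)] = 5.58×10^6 / 3980 = 1402 m³.

V ≈ 1400 m³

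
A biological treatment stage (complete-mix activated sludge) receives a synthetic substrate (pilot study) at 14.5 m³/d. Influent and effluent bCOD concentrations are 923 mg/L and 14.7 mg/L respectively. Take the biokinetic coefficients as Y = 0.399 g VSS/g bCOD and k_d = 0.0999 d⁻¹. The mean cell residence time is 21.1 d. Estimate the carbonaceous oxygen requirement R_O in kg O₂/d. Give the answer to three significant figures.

R_O ≈ 10.8 kg O₂/d

Observed yield with endogenous decay: Y_obs = Y / (1 + k_d·θ_c) = 0.399 / (1 + 0.0999 × 21.1) = 0.399 / 3.108 = 0.1284 g VSS/g bCOD.
ΔS = 923 − 14.7 = 908.3 mg/L, so the substrate removal rate is 14.5 × 908.3/1000 = 13.17 kg bCOD/d.
Net sludge production P_X = 0.1284 × 13.17 = 1.691 kg VSS/d.
Carbonaceous O₂ demand = substrate oxidised − cell-mass equivalent = 13.17 − 1.42 × 1.691 = 10.77 kg O₂/d.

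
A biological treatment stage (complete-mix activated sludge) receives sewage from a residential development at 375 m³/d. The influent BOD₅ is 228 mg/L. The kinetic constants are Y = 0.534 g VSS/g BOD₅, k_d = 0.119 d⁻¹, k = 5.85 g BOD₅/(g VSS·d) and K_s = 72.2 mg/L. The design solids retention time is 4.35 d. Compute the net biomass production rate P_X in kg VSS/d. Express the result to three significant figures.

Effluent substrate depends only on kinetics and SRT: S = K_s(1 + k_d θ_c) / [θ_c(Yk − k_d) − 1] = 72.2 × (1 + 0.119 × 4.35) / [4.35 × (0.534 × 5.85 − 0.119) − 1] = 109.6 / 12.07 = 9.077 mg/L.
Correct the yield for decay: Y_obs = Y/(1 + k_d θ_c) = 0.534 / (1 + 0.119 × 4.35) = 0.534 / 1.518 = 0.3519.
Mass of BOD₅ removed per day: Q(S₀ − S) = 375 × 218.9 g/m³ = 82.09 kg/d.
Biomass produced: P_X = Y_obs·Q·ΔS = 0.3519 × 82.09 ≈ 28.89 kg VSS/d.

P_X ≈ 28.9 kg VSS/d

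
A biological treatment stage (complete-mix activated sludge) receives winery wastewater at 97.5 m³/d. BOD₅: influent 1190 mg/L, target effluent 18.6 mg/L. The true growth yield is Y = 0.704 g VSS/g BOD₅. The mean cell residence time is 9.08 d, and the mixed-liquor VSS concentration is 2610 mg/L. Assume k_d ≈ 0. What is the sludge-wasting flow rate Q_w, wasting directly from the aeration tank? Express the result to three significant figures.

Q_w ≈ 30.8 m³/d

V·X = Y·Q·ΔS·θ_c gives V = 0.704 × 97.5 × (1190 − 18.6) × 9.08 / 2610 = 279.7 m³.
Wasting from the aeration tank: Q_w = V / θ_c = 279.7 / 9.08 = 30.81 m³/d.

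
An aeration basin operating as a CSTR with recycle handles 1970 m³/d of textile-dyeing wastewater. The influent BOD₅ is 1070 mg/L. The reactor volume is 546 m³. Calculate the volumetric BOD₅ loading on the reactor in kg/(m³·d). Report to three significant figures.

L_v ≈ 3.86 kg BOD₅/(m³·d)

Volumetric loading L_v = Q·S₀ / V = 1970 × 1070 g/m³ / 546.0 m³ = 3861 g/(m³·d) = 3.861 kg BOD₅/(m³·d).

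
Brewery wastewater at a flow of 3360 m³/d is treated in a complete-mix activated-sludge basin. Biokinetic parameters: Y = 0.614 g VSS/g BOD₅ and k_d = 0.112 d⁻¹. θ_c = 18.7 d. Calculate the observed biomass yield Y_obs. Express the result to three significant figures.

Y_obs ≈ 0.198 g VSS/g BOD₅

Observed yield with endogenous decay: Y_obs = Y / (1 + k_d·θ_c) = 0.614 / (1 + 0.112 × 18.7) = 0.614 / 3.094 = 0.1984 g VSS/g BOD₅.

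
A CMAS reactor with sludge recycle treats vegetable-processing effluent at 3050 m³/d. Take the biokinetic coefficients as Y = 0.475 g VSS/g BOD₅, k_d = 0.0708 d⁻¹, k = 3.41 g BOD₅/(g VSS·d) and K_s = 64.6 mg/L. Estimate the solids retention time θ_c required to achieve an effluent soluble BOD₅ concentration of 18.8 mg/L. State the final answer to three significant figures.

At the target effluent, Y k S/(K_s+S) = 0.475×3.41×18.8/83.40 = 0.3651 d⁻¹.
1/θ_c = 0.3651 − 0.0708 = 0.2943 d⁻¹, so θ_c = 3.398 d.

θ_c ≈ 3.40 d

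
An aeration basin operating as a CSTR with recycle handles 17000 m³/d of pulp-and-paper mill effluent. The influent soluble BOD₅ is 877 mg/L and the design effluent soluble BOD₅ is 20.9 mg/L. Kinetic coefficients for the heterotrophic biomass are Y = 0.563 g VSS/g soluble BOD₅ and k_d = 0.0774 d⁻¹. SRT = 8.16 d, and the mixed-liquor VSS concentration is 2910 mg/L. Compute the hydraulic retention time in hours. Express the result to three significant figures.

τ ≈ 19.9 h

Rearranging the biomass balance for a CMAS with decay, V = Y·Q·ΔS·θ_c / [X·(1+k_d θ_c)] = 0.563 × 17000 × (877 − 20.9) × 8.16 / [2910 × (1 + 0.0774 × 8.16)] = 6.69×10^7 / 4748 = 14082 m³.
τ = V/Q = 14082/17000 = 0.8284 d, or 19.88 h.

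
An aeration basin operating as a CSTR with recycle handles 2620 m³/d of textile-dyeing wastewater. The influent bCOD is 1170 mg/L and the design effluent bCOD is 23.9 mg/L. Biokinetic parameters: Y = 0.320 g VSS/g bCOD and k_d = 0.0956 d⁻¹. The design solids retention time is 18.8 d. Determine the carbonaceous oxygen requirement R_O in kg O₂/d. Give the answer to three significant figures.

Observed yield with endogenous decay: Y_obs = Y / (1 + k_d·θ_c) = 0.320 / (1 + 0.0956 × 18.8) = 0.320 / 2.797 = 0.1144 g VSS/g bCOD.
Q·(S₀ − S) = 2620 × (1170 − 23.9) × 10⁻³ = 3003 kg/d removed.
Biomass synthesised: P_X = Y_obs × 3003 = 343.5 kg VSS/d.
Carbonaceous O₂ demand = substrate oxidised − cell-mass equivalent = 3003 − 1.42 × 343.5 = 2515 kg O₂/d.

R_O ≈ 2510 kg O₂/d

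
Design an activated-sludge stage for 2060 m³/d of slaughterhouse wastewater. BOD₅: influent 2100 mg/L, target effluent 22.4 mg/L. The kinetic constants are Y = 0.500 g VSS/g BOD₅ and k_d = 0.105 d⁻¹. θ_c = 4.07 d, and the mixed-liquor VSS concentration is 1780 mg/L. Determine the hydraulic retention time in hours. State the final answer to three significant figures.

τ ≈ 39.9 h

Steady-state biomass mass balance: V·X·(1 + k_d·θ_c) = Y·Q·(S₀ − S)·θ_c, so V = 0.500 × 2060 × (2100 − 22.4) × 4.07 / [1780 × (1 + 0.105 × 4.07)] = 8.71×10^6 / 2541 = 3428 m³.
HRT = V/Q = 3428 m³ / 2060 m³·d⁻¹ = 1.664 d × 24 = 39.94 h.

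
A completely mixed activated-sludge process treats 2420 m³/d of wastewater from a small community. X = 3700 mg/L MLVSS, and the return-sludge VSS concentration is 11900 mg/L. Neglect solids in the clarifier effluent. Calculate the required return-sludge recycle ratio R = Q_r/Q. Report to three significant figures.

R ≈ 0.451

Solids balance on the clarifier gives (1+R)X = R·X_r, so R = X/(X_r − X) = 3700 / (11900 − 3700) = 0.4512.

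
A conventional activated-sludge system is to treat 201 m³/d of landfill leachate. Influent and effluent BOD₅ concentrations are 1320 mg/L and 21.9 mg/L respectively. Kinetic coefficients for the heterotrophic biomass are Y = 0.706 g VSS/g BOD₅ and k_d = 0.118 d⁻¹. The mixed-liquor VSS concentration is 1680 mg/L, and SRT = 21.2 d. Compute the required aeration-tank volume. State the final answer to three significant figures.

Steady-state biomass mass balance: V·X·(1 + k_d·θ_c) = Y·Q·(S₀ − S)·θ_c, so V = 0.706 × 201 × (1320 − 21.9) × 21.2 / [1680 × (1 + 0.118 × 21.2)] = 3.91×10^6 / 5883 = 663.8 m³.

V ≈ 664 m³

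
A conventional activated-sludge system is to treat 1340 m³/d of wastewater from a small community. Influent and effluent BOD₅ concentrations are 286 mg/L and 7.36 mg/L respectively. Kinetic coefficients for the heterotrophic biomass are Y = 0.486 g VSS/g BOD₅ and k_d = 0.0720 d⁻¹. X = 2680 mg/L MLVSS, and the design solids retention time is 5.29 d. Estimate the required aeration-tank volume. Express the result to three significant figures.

From the SRT design equation V = Y Q (S₀−S) θ_c / [X (1 + k_d θ_c)] = 0.486 × 1340 × (286 − 7.36) × 5.29 / [2680 × (1 + 0.0720 × 5.29)] = 9.6×10^5 / 3701 = 259.4 m³.

V ≈ 259 m³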